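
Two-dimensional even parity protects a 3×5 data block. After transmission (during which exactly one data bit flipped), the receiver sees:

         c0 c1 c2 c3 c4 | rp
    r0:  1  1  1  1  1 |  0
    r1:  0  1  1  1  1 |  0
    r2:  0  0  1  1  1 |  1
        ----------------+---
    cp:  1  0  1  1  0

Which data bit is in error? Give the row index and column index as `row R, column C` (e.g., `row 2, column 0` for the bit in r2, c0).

Recompute each row's even parity and compare to rp:
  r0: data parity 1, sent rp 0 → mismatch
  r1: data parity 0, sent rp 0 → ok
  r2: data parity 1, sent rp 1 → ok
Recompute each column's even parity and compare to cp:
  c0: data parity 1, sent cp 1 → ok
  c1: data parity 0, sent cp 0 → ok
  c2: data parity 1, sent cp 1 → ok
  c3: data parity 1, sent cp 1 → ok
  c4: data parity 1, sent cp 0 → mismatch
Exactly one row (r0) and one column (c4) fail → the flipped bit is at their intersection.

row 0, column 4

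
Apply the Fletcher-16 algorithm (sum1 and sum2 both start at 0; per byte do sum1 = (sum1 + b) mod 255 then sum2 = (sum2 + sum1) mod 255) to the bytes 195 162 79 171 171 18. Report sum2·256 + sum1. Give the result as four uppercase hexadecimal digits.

Running sums (mod 255):
  after byte 0 (195): sum1=195, sum2=195
  after byte 1 (162): sum1=102, sum2=42
  after byte 2 (79): sum1=181, sum2=223
  after byte 3 (171): sum1=97, sum2=65
  after byte 4 (171): sum1=13, sum2=78
  after byte 5 (18): sum1=31, sum2=109
Checksum = sum2·256 + sum1 = 109·256 + 31 = 27935 = 0x6D1F.

6D1F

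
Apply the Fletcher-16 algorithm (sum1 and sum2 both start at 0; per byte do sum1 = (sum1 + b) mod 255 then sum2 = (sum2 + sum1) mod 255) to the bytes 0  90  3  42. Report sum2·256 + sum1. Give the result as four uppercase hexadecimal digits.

Running sums (mod 255):
  after byte 0 (0): sum1=0, sum2=0
  after byte 1 (90): sum1=90, sum2=90
  after byte 2 (3): sum1=93, sum2=183
  after byte 3 (42): sum1=135, sum2=63
Checksum = sum2·256 + sum1 = 63·256 + 135 = 16263 = 0x3F87.

3F87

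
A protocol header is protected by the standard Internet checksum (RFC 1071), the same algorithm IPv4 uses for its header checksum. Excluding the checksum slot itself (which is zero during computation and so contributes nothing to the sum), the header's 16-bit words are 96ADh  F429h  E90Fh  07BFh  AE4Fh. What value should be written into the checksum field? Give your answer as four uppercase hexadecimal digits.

One's-complement addition (fold any carry out of bit 15 back into bit 0):
  0x96AD + 0xF429 = 0x18AD6 → wrap carry → 0x8AD7
  0x8AD7 + 0xE90F = 0x173E6 → wrap carry → 0x73E7
  0x73E7 + 0x07BF = 0x07BA6
  0x7BA6 + 0xAE4F = 0x129F5 → wrap carry → 0x29F6
One's-complement sum = 0x29F6.
Checksum = ~0x29F6 & 0xFFFF = 0xD609.

D609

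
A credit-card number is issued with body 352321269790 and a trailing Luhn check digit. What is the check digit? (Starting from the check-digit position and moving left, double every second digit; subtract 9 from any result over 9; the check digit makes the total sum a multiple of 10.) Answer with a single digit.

6

Partial digits right→left: 0 9 7 9 6 2 1 2 3 2 5 3
Double every second digit counting from the check-digit position (so the 1st, 3rd, 5th, ... of the partial from the right).
  doubled (with −9 where >9): 0 5 3 2 6 1 → sum 17
  kept as-is: 9 9 2 2 2 3 → sum 27
Total = 17 + 27 = 44.
Check digit = (10 − (44 mod 10)) mod 10 = 6.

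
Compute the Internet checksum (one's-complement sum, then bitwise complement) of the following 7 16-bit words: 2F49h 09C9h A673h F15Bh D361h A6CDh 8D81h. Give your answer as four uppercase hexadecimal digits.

One's-complement addition (fold any carry out of bit 15 back into bit 0):
  0x2F49 + 0x09C9 = 0x03912
  0x3912 + 0xA673 = 0x0DF85
  0xDF85 + 0xF15B = 0x1D0E0 → wrap carry → 0xD0E1
  0xD0E1 + 0xD361 = 0x1A442 → wrap carry → 0xA443
  0xA443 + 0xA6CD = 0x14B10 → wrap carry → 0x4B11
  0x4B11 + 0x8D81 = 0x0D892
One's-complement sum = 0xD892.
Checksum = ~0xD892 & 0xFFFF = 0x276D.

276D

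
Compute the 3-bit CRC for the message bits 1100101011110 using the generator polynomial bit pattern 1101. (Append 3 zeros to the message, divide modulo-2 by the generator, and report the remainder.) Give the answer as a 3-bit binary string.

011

Append 3 zeros: 1100101011110000. Divide by 1101 (XOR where the leading bit is 1):
  pos 0: 1100 XOR 1101 = 0001
  pos 3: 1101 XOR 1101 = 0000
  pos 8: 1111 XOR 1101 = 0010
  pos 10: 1000 XOR 1101 = 0101
  pos 11: 1010 XOR 1101 = 0111
  pos 12: 1110 XOR 1101 = 0011
Remainder (last 3 bits) = 011. This is the CRC / FCS.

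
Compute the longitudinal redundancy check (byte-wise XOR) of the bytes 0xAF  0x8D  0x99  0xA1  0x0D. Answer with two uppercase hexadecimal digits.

17

XOR the bytes together:
  start with 0xAF
  0xAF ⊕ 0x8D = 0x22
  0x22 ⊕ 0x99 = 0xBB
  0xBB ⊕ 0xA1 = 0x1A
  0x1A ⊕ 0x0D = 0x17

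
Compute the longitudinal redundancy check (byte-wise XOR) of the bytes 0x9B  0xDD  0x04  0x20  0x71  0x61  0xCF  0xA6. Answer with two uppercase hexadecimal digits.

1B

XOR the bytes together:
  start with 0x9B
  0x9B ⊕ 0xDD = 0x46
  0x46 ⊕ 0x04 = 0x42
  0x42 ⊕ 0x20 = 0x62
  0x62 ⊕ 0x71 = 0x13
  0x13 ⊕ 0x61 = 0x72
  0x72 ⊕ 0xCF = 0xBD
  0xBD ⊕ 0xA6 = 0x1B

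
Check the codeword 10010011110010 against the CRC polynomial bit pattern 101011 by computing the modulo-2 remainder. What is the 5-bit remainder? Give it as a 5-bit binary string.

00100

Modulo-2 division of 10010011110010 by 101011:
  pos 0: 100100 XOR 101011 = 001111
  pos 2: 111111 XOR 101011 = 010100
  pos 3: 101001 XOR 101011 = 000010
  pos 7: 101001 XOR 101011 = 000010
Remainder = 00100 (nonzero — an error is detected).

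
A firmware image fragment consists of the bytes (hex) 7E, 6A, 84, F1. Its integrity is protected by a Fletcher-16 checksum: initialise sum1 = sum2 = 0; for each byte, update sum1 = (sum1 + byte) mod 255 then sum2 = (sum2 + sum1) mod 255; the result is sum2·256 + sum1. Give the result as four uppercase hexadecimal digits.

345F

Running sums (mod 255):
  after byte 0 (7E): sum1=126, sum2=126
  after byte 1 (6A): sum1=232, sum2=103
  after byte 2 (84): sum1=109, sum2=212
  after byte 3 (F1): sum1=95, sum2=52
Checksum = sum2·256 + sum1 = 52·256 + 95 = 13407 = 0x345F.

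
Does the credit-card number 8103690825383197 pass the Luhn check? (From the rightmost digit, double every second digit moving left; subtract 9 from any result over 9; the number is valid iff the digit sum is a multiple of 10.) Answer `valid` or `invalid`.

From the right, keep odd positions and double even positions (subtract 9 from any doubled value over 9):
  doubled (positions 2,4,...): 9 6 6 4 0 3 0 7 → sum 35
  kept (positions 1,3,...): 7 1 8 5 8 9 3 1 → sum 42
Total = 77.
77 mod 10 = 7, so the number is invalid.

invalid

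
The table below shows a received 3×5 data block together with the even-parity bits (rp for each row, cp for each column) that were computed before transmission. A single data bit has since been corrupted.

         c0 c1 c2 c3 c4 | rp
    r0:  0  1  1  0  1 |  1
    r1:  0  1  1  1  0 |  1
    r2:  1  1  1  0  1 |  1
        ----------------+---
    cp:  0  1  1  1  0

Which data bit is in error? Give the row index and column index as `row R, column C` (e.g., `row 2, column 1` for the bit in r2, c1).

row 2, column 0

Recompute each row's even parity and compare to rp:
  r0: data parity 1, sent rp 1 → ok
  r1: data parity 1, sent rp 1 → ok
  r2: data parity 0, sent rp 1 → mismatch
Recompute each column's even parity and compare to cp:
  c0: data parity 1, sent cp 0 → mismatch
  c1: data parity 1, sent cp 1 → ok
  c2: data parity 1, sent cp 1 → ok
  c3: data parity 1, sent cp 1 → ok
  c4: data parity 0, sent cp 0 → ok
Exactly one row (r2) and one column (c0) fail → the flipped bit is at their intersection.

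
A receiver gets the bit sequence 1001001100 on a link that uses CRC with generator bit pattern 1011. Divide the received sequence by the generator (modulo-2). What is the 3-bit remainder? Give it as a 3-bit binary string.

Modulo-2 division of 1001001100 by 1011:
  pos 0: 1001 XOR 1011 = 0010
  pos 2: 1000 XOR 1011 = 0011
  pos 4: 1111 XOR 1011 = 0100
  pos 5: 1000 XOR 1011 = 0011
Remainder = 110 (nonzero — an error is detected).

110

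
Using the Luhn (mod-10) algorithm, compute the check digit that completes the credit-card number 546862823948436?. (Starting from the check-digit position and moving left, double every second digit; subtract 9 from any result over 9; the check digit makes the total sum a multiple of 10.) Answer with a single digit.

Partial digits right→left: 6 3 4 8 4 9 3 2 8 2 6 8 6 4 5
Double every second digit counting from the check-digit position (so the 1st, 3rd, 5th, ... of the partial from the right).
  doubled (with −9 where >9): 3 8 8 6 7 3 3 1 → sum 39
  kept as-is: 3 8 9 2 2 8 4 → sum 36
Total = 39 + 36 = 75.
Check digit = (10 − (75 mod 10)) mod 10 = 5.

5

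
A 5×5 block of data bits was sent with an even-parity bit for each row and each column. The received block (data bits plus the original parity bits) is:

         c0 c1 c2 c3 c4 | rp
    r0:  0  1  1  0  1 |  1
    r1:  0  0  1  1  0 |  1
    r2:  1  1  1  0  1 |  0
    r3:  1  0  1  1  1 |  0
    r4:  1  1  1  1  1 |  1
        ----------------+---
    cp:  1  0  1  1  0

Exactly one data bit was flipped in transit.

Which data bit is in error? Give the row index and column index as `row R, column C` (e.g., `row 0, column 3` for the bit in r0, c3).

Recompute each row's even parity and compare to rp:
  r0: data parity 1, sent rp 1 → ok
  r1: data parity 0, sent rp 1 → mismatch
  r2: data parity 0, sent rp 0 → ok
  r3: data parity 0, sent rp 0 → ok
  r4: data parity 1, sent rp 1 → ok
Recompute each column's even parity and compare to cp:
  c0: data parity 1, sent cp 1 → ok
  c1: data parity 1, sent cp 0 → mismatch
  c2: data parity 1, sent cp 1 → ok
  c3: data parity 1, sent cp 1 → ok
  c4: data parity 0, sent cp 0 → ok
Exactly one row (r1) and one column (c1) fail → the flipped bit is at their intersection.

row 1, column 1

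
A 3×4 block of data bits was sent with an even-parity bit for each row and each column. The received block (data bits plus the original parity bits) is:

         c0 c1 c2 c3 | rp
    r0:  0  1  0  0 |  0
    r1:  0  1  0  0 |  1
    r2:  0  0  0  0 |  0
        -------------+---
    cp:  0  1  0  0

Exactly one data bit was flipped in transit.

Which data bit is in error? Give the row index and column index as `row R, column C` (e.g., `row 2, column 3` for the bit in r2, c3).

row 0, column 1

Recompute each row's even parity and compare to rp:
  r0: data parity 1, sent rp 0 → mismatch
  r1: data parity 1, sent rp 1 → ok
  r2: data parity 0, sent rp 0 → ok
Recompute each column's even parity and compare to cp:
  c0: data parity 0, sent cp 0 → ok
  c1: data parity 0, sent cp 1 → mismatch
  c2: data parity 0, sent cp 0 → ok
  c3: data parity 0, sent cp 0 → ok
Exactly one row (r0) and one column (c1) fail → the flipped bit is at their intersection.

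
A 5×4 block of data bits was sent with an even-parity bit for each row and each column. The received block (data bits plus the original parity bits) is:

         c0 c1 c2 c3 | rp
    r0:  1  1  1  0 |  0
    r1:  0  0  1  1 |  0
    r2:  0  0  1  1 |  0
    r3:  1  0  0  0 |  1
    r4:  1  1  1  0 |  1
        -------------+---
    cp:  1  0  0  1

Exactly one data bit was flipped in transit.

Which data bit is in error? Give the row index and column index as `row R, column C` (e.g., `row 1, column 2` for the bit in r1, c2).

Recompute each row's even parity and compare to rp:
  r0: data parity 1, sent rp 0 → mismatch
  r1: data parity 0, sent rp 0 → ok
  r2: data parity 0, sent rp 0 → ok
  r3: data parity 1, sent rp 1 → ok
  r4: data parity 1, sent rp 1 → ok
Recompute each column's even parity and compare to cp:
  c0: data parity 1, sent cp 1 → ok
  c1: data parity 0, sent cp 0 → ok
  c2: data parity 0, sent cp 0 → ok
  c3: data parity 0, sent cp 1 → mismatch
Exactly one row (r0) and one column (c3) fail → the flipped bit is at their intersection.

row 0, column 3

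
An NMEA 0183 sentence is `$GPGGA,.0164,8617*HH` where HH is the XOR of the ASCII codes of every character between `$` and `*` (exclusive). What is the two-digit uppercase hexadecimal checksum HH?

XOR the ASCII codes of the payload characters:
  'G' = 0x47 → acc = 0x47
  'P' = 0x50 → acc = 0x17
  'G' = 0x47 → acc = 0x50
  'G' = 0x47 → acc = 0x17
  'A' = 0x41 → acc = 0x56
  ',' = 0x2C → acc = 0x7A
  '.' = 0x2E → acc = 0x54
  '0' = 0x30 → acc = 0x64
  '1' = 0x31 → acc = 0x55
  '6' = 0x36 → acc = 0x63
  '4' = 0x34 → acc = 0x57
  ',' = 0x2C → acc = 0x7B
  '8' = 0x38 → acc = 0x43
  '6' = 0x36 → acc = 0x75
  '1' = 0x31 → acc = 0x44
  '7' = 0x37 → acc = 0x73
Checksum = 0x73.

73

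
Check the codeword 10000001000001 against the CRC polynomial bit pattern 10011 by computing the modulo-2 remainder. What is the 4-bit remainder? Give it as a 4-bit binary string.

Modulo-2 division of 10000001000001 by 10011:
  pos 0: 10000 XOR 10011 = 00011
  pos 3: 11001 XOR 10011 = 01010
  pos 4: 10100 XOR 10011 = 00111
  pos 6: 11100 XOR 10011 = 01111
  pos 7: 11110 XOR 10011 = 01101
  pos 8: 11010 XOR 10011 = 01001
  pos 9: 10011 XOR 10011 = 00000
Remainder = 0000 (zero — the frame passes the CRC check).

0000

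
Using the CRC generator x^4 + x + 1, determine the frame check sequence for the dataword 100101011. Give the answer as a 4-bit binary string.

1011

Append 4 zeros: 1001010110000. Divide by 10011 (XOR where the leading bit is 1):
  pos 0: 10010 XOR 10011 = 00001
  pos 4: 11011 XOR 10011 = 01000
  pos 5: 10000 XOR 10011 = 00011
  pos 8: 11000 XOR 10011 = 01011
Remainder (last 4 bits) = 1011. This is the CRC / FCS.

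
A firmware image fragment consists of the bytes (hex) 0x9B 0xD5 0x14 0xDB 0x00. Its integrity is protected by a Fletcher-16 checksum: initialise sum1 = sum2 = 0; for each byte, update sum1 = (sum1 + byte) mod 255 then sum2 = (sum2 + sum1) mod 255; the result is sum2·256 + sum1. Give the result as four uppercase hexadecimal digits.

5561

Running sums (mod 255):
  after byte 0 (0x9B): sum1=155, sum2=155
  after byte 1 (0xD5): sum1=113, sum2=13
  after byte 2 (0x14): sum1=133, sum2=146
  after byte 3 (0xDB): sum1=97, sum2=243
  after byte 4 (0x00): sum1=97, sum2=85
Checksum = sum2·256 + sum1 = 85·256 + 97 = 21857 = 0x5561.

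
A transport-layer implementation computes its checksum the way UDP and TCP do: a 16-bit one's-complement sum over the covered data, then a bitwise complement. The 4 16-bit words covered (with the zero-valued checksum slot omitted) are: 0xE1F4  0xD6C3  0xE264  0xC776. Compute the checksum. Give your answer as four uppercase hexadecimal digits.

One's-complement addition (fold any carry out of bit 15 back into bit 0):
  0xE1F4 + 0xD6C3 = 0x1B8B7 → wrap carry → 0xB8B8
  0xB8B8 + 0xE264 = 0x19B1C → wrap carry → 0x9B1D
  0x9B1D + 0xC776 = 0x16293 → wrap carry → 0x6294
One's-complement sum = 0x6294.
Checksum = ~0x6294 & 0xFFFF = 0x9D6B.

9D6B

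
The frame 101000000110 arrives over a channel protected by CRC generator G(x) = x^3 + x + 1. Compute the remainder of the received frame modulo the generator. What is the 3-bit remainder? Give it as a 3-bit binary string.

100

Modulo-2 division of 101000000110 by 1011:
  pos 0: 1010 XOR 1011 = 0001
  pos 3: 1000 XOR 1011 = 0011
  pos 5: 1100 XOR 1011 = 0111
  pos 6: 1111 XOR 1011 = 0100
  pos 7: 1001 XOR 1011 = 0010
Remainder = 100 (nonzero — an error is detected).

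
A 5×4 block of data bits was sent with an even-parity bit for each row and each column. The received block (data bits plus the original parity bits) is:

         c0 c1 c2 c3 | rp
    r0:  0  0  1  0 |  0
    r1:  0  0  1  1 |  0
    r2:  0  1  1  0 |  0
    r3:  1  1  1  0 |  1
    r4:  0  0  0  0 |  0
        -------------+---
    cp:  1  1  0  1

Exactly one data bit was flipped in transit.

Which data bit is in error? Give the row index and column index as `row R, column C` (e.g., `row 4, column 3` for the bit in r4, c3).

Recompute each row's even parity and compare to rp:
  r0: data parity 1, sent rp 0 → mismatch
  r1: data parity 0, sent rp 0 → ok
  r2: data parity 0, sent rp 0 → ok
  r3: data parity 1, sent rp 1 → ok
  r4: data parity 0, sent rp 0 → ok
Recompute each column's even parity and compare to cp:
  c0: data parity 1, sent cp 1 → ok
  c1: data parity 0, sent cp 1 → mismatch
  c2: data parity 0, sent cp 0 → ok
  c3: data parity 1, sent cp 1 → ok
Exactly one row (r0) and one column (c1) fail → the flipped bit is at their intersection.

row 0, column 1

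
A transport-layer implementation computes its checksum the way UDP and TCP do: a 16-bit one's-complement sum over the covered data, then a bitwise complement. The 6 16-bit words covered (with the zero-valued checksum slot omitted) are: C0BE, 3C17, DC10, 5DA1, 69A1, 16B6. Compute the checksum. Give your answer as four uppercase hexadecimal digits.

4920

One's-complement addition (fold any carry out of bit 15 back into bit 0):
  0xC0BE + 0x3C17 = 0x0FCD5
  0xFCD5 + 0xDC10 = 0x1D8E5 → wrap carry → 0xD8E6
  0xD8E6 + 0x5DA1 = 0x13687 → wrap carry → 0x3688
  0x3688 + 0x69A1 = 0x0A029
  0xA029 + 0x16B6 = 0x0B6DF
One's-complement sum = 0xB6DF.
Checksum = ~0xB6DF & 0xFFFF = 0x4920.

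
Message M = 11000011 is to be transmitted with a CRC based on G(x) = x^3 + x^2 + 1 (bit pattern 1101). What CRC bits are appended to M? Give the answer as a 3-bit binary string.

Append 3 zeros: 11000011000. Divide by 1101 (XOR where the leading bit is 1):
  pos 0: 1100 XOR 1101 = 0001
  pos 3: 1001 XOR 1101 = 0100
  pos 4: 1001 XOR 1101 = 0100
  pos 5: 1000 XOR 1101 = 0101
  pos 6: 1010 XOR 1101 = 0111
  pos 7: 1110 XOR 1101 = 0011
Remainder (last 3 bits) = 011. This is the CRC / FCS.

011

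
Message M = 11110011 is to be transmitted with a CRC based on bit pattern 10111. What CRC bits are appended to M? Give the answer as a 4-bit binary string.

0000

Append 4 zeros: 111100110000. Divide by 10111 (XOR where the leading bit is 1):
  pos 0: 11110 XOR 10111 = 01001
  pos 1: 10010 XOR 10111 = 00101
  pos 3: 10111 XOR 10111 = 00000
Remainder (last 4 bits) = 0000. This is the CRC / FCS.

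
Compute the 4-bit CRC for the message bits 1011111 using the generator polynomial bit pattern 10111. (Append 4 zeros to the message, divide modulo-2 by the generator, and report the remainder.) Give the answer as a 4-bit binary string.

Append 4 zeros: 10111110000. Divide by 10111 (XOR where the leading bit is 1):
  pos 0: 10111 XOR 10111 = 00000
  pos 5: 11000 XOR 10111 = 01111
  pos 6: 11110 XOR 10111 = 01001
Remainder (last 4 bits) = 1001. This is the CRC / FCS.

1001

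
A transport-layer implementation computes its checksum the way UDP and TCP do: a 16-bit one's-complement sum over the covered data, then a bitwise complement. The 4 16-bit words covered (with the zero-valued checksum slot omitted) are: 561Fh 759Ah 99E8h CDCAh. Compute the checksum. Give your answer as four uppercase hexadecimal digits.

One's-complement addition (fold any carry out of bit 15 back into bit 0):
  0x561F + 0x759A = 0x0CBB9
  0xCBB9 + 0x99E8 = 0x165A1 → wrap carry → 0x65A2
  0x65A2 + 0xCDCA = 0x1336C → wrap carry → 0x336D
One's-complement sum = 0x336D.
Checksum = ~0x336D & 0xFFFF = 0xCC92.

CC92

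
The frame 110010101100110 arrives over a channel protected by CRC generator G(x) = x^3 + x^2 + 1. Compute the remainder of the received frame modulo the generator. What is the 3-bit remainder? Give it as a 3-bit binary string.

Modulo-2 division of 110010101100110 by 1101:
  pos 0: 1100 XOR 1101 = 0001
  pos 3: 1101 XOR 1101 = 0000
  pos 8: 1100 XOR 1101 = 0001
  pos 11: 1110 XOR 1101 = 0011
Remainder = 011 (nonzero — an error is detected).

011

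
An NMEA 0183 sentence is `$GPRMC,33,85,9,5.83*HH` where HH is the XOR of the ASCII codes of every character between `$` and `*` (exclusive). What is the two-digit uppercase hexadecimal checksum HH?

XOR the ASCII codes of the payload characters:
  'G' = 0x47 → acc = 0x47
  'P' = 0x50 → acc = 0x17
  'R' = 0x52 → acc = 0x45
  'M' = 0x4D → acc = 0x08
  'C' = 0x43 → acc = 0x4B
  ',' = 0x2C → acc = 0x67
  '3' = 0x33 → acc = 0x54
  '3' = 0x33 → acc = 0x67
  ',' = 0x2C → acc = 0x4B
  '8' = 0x38 → acc = 0x73
  '5' = 0x35 → acc = 0x46
  ',' = 0x2C → acc = 0x6A
  '9' = 0x39 → acc = 0x53
  ',' = 0x2C → acc = 0x7F
  '5' = 0x35 → acc = 0x4A
  '.' = 0x2E → acc = 0x64
  '8' = 0x38 → acc = 0x5C
  '3' = 0x33 → acc = 0x6F
Checksum = 0x6F.

6F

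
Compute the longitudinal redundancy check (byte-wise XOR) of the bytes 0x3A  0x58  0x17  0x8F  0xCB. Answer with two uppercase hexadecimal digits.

XOR the bytes together:
  start with 0x3A
  0x3A ⊕ 0x58 = 0x62
  0x62 ⊕ 0x17 = 0x75
  0x75 ⊕ 0x8F = 0xFA
  0xFA ⊕ 0xCB = 0x31

31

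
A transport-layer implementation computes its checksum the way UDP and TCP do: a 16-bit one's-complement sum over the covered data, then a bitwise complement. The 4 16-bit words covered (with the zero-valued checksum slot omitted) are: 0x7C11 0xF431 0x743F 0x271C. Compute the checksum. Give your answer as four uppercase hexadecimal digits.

One's-complement addition (fold any carry out of bit 15 back into bit 0):
  0x7C11 + 0xF431 = 0x17042 → wrap carry → 0x7043
  0x7043 + 0x743F = 0x0E482
  0xE482 + 0x271C = 0x10B9E → wrap carry → 0x0B9F
One's-complement sum = 0x0B9F.
Checksum = ~0x0B9F & 0xFFFF = 0xF460.

F460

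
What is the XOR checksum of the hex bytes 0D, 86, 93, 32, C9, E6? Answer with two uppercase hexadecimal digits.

05

XOR the bytes together:
  start with 0x0D
  0x0D ⊕ 0x86 = 0x8B
  0x8B ⊕ 0x93 = 0x18
  0x18 ⊕ 0x32 = 0x2A
  0x2A ⊕ 0xC9 = 0xE3
  0xE3 ⊕ 0xE6 = 0x05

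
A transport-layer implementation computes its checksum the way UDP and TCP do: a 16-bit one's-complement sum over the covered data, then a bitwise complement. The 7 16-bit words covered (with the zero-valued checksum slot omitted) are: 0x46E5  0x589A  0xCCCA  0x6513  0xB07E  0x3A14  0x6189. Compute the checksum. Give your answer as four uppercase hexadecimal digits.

E285

One's-complement addition (fold any carry out of bit 15 back into bit 0):
  0x46E5 + 0x589A = 0x09F7F
  0x9F7F + 0xCCCA = 0x16C49 → wrap carry → 0x6C4A
  0x6C4A + 0x6513 = 0x0D15D
  0xD15D + 0xB07E = 0x181DB → wrap carry → 0x81DC
  0x81DC + 0x3A14 = 0x0BBF0
  0xBBF0 + 0x6189 = 0x11D79 → wrap carry → 0x1D7A
One's-complement sum = 0x1D7A.
Checksum = ~0x1D7A & 0xFFFF = 0xE285.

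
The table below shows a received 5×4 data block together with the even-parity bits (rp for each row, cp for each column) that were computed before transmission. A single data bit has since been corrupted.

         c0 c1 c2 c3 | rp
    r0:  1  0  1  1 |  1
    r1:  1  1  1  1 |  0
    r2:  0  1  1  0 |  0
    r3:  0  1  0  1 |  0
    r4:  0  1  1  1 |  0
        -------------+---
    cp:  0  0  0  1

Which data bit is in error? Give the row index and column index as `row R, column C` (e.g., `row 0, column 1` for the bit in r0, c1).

Recompute each row's even parity and compare to rp:
  r0: data parity 1, sent rp 1 → ok
  r1: data parity 0, sent rp 0 → ok
  r2: data parity 0, sent rp 0 → ok
  r3: data parity 0, sent rp 0 → ok
  r4: data parity 1, sent rp 0 → mismatch
Recompute each column's even parity and compare to cp:
  c0: data parity 0, sent cp 0 → ok
  c1: data parity 0, sent cp 0 → ok
  c2: data parity 0, sent cp 0 → ok
  c3: data parity 0, sent cp 1 → mismatch
Exactly one row (r4) and one column (c3) fail → the flipped bit is at their intersection.

row 4, column 3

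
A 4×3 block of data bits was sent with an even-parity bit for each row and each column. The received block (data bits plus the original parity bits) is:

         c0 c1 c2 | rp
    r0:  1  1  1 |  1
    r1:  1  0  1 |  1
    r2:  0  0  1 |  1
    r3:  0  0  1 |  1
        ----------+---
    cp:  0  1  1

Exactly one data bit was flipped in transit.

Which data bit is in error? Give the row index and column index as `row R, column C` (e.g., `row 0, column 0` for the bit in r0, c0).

row 1, column 2

Recompute each row's even parity and compare to rp:
  r0: data parity 1, sent rp 1 → ok
  r1: data parity 0, sent rp 1 → mismatch
  r2: data parity 1, sent rp 1 → ok
  r3: data parity 1, sent rp 1 → ok
Recompute each column's even parity and compare to cp:
  c0: data parity 0, sent cp 0 → ok
  c1: data parity 1, sent cp 1 → ok
  c2: data parity 0, sent cp 1 → mismatch
Exactly one row (r1) and one column (c2) fail → the flipped bit is at their intersection.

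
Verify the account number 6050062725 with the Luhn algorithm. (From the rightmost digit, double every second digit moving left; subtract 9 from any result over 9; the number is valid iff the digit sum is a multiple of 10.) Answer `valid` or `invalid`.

From the right, keep odd positions and double even positions (subtract 9 from any doubled value over 9):
  doubled (positions 2,4,...): 4 4 0 1 3 → sum 12
  kept (positions 1,3,...): 5 7 6 0 0 → sum 18
Total = 30.
30 mod 10 = 0, so the number is valid.

valid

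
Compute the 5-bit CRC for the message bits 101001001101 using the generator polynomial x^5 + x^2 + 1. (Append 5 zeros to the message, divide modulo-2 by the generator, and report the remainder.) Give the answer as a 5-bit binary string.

Append 5 zeros: 10100100110100000. Divide by 100101 (XOR where the leading bit is 1):
  pos 0: 101001 XOR 100101 = 001100
  pos 2: 110000 XOR 100101 = 010101
  pos 3: 101011 XOR 100101 = 001110
  pos 5: 111010 XOR 100101 = 011111
  pos 6: 111111 XOR 100101 = 011010
  pos 7: 110100 XOR 100101 = 010001
  pos 8: 100010 XOR 100101 = 000111
  pos 11: 111000 XOR 100101 = 011101
Remainder (last 5 bits) = 11101. This is the CRC / FCS.

11101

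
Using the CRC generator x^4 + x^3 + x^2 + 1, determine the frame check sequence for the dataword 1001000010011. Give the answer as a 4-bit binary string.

0010

Append 4 zeros: 10010000100110000. Divide by 11101 (XOR where the leading bit is 1):
  pos 0: 10010 XOR 11101 = 01111
  pos 1: 11110 XOR 11101 = 00011
  pos 4: 11001 XOR 11101 = 00100
  pos 6: 10000 XOR 11101 = 01101
  pos 7: 11011 XOR 11101 = 00110
  pos 9: 11010 XOR 11101 = 00111
  pos 11: 11100 XOR 11101 = 00001
Remainder (last 4 bits) = 0010. This is the CRC / FCS.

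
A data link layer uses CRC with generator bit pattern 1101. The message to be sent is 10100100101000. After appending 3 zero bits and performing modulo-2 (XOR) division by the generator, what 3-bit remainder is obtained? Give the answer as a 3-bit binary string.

Append 3 zeros: 10100100101000000. Divide by 1101 (XOR where the leading bit is 1):
  pos 0: 1010 XOR 1101 = 0111
  pos 1: 1110 XOR 1101 = 0011
  pos 3: 1110 XOR 1101 = 0011
  pos 5: 1101 XOR 1101 = 0000
  pos 10: 1000 XOR 1101 = 0101
  pos 11: 1010 XOR 1101 = 0111
  pos 12: 1110 XOR 1101 = 0011
Remainder (last 3 bits) = 110. This is the CRC / FCS.

110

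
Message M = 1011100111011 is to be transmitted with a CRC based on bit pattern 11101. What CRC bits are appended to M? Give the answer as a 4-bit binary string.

0001

Append 4 zeros: 10111001110110000. Divide by 11101 (XOR where the leading bit is 1):
  pos 0: 10111 XOR 11101 = 01010
  pos 1: 10100 XOR 11101 = 01001
  pos 2: 10010 XOR 11101 = 01111
  pos 3: 11111 XOR 11101 = 00010
  pos 6: 10110 XOR 11101 = 01011
  pos 7: 10111 XOR 11101 = 01010
  pos 8: 10101 XOR 11101 = 01000
  pos 9: 10000 XOR 11101 = 01101
  pos 10: 11010 XOR 11101 = 00111
  pos 12: 11100 XOR 11101 = 00001
Remainder (last 4 bits) = 0001. This is the CRC / FCS.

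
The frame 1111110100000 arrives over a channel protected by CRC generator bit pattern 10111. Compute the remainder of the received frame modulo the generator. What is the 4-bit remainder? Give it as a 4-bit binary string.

1000

Modulo-2 division of 1111110100000 by 10111:
  pos 0: 11111 XOR 10111 = 01000
  pos 1: 10001 XOR 10111 = 00110
  pos 3: 11001 XOR 10111 = 01110
  pos 4: 11100 XOR 10111 = 01011
  pos 5: 10110 XOR 10111 = 00001
Remainder = 1000 (nonzero — an error is detected).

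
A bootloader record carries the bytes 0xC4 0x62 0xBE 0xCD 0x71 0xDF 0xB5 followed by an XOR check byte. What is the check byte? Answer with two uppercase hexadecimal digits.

XOR the bytes together:
  start with 0xC4
  0xC4 ⊕ 0x62 = 0xA6
  0xA6 ⊕ 0xBE = 0x18
  0x18 ⊕ 0xCD = 0xD5
  0xD5 ⊕ 0x71 = 0xA4
  0xA4 ⊕ 0xDF = 0x7B
  0x7B ⊕ 0xB5 = 0xCE

CE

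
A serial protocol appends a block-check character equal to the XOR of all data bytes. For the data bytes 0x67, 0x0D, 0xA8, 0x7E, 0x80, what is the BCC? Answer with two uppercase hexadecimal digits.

3C

XOR the bytes together:
  start with 0x67
  0x67 ⊕ 0x0D = 0x6A
  0x6A ⊕ 0xA8 = 0xC2
  0xC2 ⊕ 0x7E = 0xBC
  0xBC ⊕ 0x80 = 0x3C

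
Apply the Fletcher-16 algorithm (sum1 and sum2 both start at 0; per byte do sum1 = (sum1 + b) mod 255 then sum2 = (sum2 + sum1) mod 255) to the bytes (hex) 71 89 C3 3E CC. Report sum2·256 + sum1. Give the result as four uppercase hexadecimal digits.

F1C9

Running sums (mod 255):
  after byte 0 (71): sum1=113, sum2=113
  after byte 1 (89): sum1=250, sum2=108
  after byte 2 (C3): sum1=190, sum2=43
  after byte 3 (3E): sum1=252, sum2=40
  after byte 4 (CC): sum1=201, sum2=241
Checksum = sum2·256 + sum1 = 241·256 + 201 = 61897 = 0xF1C9.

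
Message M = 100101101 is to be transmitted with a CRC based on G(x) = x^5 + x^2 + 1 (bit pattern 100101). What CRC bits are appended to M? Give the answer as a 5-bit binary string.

Append 5 zeros: 10010110100000. Divide by 100101 (XOR where the leading bit is 1):
  pos 0: 100101 XOR 100101 = 000000
  pos 6: 101000 XOR 100101 = 001101
  pos 8: 110100 XOR 100101 = 010001
Remainder (last 5 bits) = 10001. This is the CRC / FCS.

10001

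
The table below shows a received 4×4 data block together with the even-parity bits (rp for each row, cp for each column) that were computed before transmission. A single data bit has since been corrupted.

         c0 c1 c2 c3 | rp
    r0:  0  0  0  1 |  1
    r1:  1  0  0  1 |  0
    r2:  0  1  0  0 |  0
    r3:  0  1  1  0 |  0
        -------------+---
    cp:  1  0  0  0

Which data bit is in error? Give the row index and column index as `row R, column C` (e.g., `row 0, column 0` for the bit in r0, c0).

row 2, column 2

Recompute each row's even parity and compare to rp:
  r0: data parity 1, sent rp 1 → ok
  r1: data parity 0, sent rp 0 → ok
  r2: data parity 1, sent rp 0 → mismatch
  r3: data parity 0, sent rp 0 → ok
Recompute each column's even parity and compare to cp:
  c0: data parity 1, sent cp 1 → ok
  c1: data parity 0, sent cp 0 → ok
  c2: data parity 1, sent cp 0 → mismatch
  c3: data parity 0, sent cp 0 → ok
Exactly one row (r2) and one column (c2) fail → the flipped bit is at their intersection.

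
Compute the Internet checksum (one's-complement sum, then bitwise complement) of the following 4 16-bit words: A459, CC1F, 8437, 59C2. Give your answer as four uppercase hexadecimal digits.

B18C

One's-complement addition (fold any carry out of bit 15 back into bit 0):
  0xA459 + 0xCC1F = 0x17078 → wrap carry → 0x7079
  0x7079 + 0x8437 = 0x0F4B0
  0xF4B0 + 0x59C2 = 0x14E72 → wrap carry → 0x4E73
One's-complement sum = 0x4E73.
Checksum = ~0x4E73 & 0xFFFF = 0xB18C.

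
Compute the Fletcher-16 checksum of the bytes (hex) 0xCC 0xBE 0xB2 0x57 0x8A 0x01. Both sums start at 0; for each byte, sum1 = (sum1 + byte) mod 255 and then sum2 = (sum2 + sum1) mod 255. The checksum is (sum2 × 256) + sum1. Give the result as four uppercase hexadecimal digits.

Running sums (mod 255):
  after byte 0 (0xCC): sum1=204, sum2=204
  after byte 1 (0xBE): sum1=139, sum2=88
  after byte 2 (0xB2): sum1=62, sum2=150
  after byte 3 (0x57): sum1=149, sum2=44
  after byte 4 (0x8A): sum1=32, sum2=76
  after byte 5 (0x01): sum1=33, sum2=109
Checksum = sum2·256 + sum1 = 109·256 + 33 = 27937 = 0x6D21.

6D21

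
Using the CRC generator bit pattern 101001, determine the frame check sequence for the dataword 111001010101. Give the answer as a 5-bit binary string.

11111

Append 5 zeros: 11100101010100000. Divide by 101001 (XOR where the leading bit is 1):
  pos 0: 111001 XOR 101001 = 010000
  pos 1: 100000 XOR 101001 = 001001
  pos 3: 100110 XOR 101001 = 001111
  pos 5: 111110 XOR 101001 = 010111
  pos 6: 101111 XOR 101001 = 000110
  pos 9: 110000 XOR 101001 = 011001
  pos 10: 110010 XOR 101001 = 011011
  pos 11: 110110 XOR 101001 = 011111
Remainder (last 5 bits) = 11111. This is the CRC / FCS.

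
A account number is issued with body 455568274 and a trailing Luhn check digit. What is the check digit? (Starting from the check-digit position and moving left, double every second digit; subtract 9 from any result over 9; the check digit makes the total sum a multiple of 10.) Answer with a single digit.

Partial digits right→left: 4 7 2 8 6 5 5 5 4
Double every second digit counting from the check-digit position (so the 1st, 3rd, 5th, ... of the partial from the right).
  doubled (with −9 where >9): 8 4 3 1 8 → sum 24
  kept as-is: 7 8 5 5 → sum 25
Total = 24 + 25 = 49.
Check digit = (10 − (49 mod 10)) mod 10 = 1.

1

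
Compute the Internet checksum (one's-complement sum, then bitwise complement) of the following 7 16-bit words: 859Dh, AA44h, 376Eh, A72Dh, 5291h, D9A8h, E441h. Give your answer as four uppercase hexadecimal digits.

E105

One's-complement addition (fold any carry out of bit 15 back into bit 0):
  0x859D + 0xAA44 = 0x12FE1 → wrap carry → 0x2FE2
  0x2FE2 + 0x376E = 0x06750
  0x6750 + 0xA72D = 0x10E7D → wrap carry → 0x0E7E
  0x0E7E + 0x5291 = 0x0610F
  0x610F + 0xD9A8 = 0x13AB7 → wrap carry → 0x3AB8
  0x3AB8 + 0xE441 = 0x11EF9 → wrap carry → 0x1EFA
One's-complement sum = 0x1EFA.
Checksum = ~0x1EFA & 0xFFFF = 0xE105.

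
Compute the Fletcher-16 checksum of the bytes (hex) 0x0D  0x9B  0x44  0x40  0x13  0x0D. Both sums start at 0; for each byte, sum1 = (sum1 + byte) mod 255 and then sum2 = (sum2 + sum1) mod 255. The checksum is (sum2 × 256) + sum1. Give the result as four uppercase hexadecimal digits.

5D4D

Running sums (mod 255):
  after byte 0 (0x0D): sum1=13, sum2=13
  after byte 1 (0x9B): sum1=168, sum2=181
  after byte 2 (0x44): sum1=236, sum2=162
  after byte 3 (0x40): sum1=45, sum2=207
  after byte 4 (0x13): sum1=64, sum2=16
  after byte 5 (0x0D): sum1=77, sum2=93
Checksum = sum2·256 + sum1 = 93·256 + 77 = 23885 = 0x5D4D.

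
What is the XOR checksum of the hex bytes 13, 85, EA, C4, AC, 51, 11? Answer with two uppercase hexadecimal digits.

54

XOR the bytes together:
  start with 0x13
  0x13 ⊕ 0x85 = 0x96
  0x96 ⊕ 0xEA = 0x7C
  0x7C ⊕ 0xC4 = 0xB8
  0xB8 ⊕ 0xAC = 0x14
  0x14 ⊕ 0x51 = 0x45
  0x45 ⊕ 0x11 = 0x54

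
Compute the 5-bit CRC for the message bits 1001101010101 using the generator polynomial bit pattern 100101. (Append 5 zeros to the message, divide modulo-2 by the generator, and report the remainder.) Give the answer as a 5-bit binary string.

Append 5 zeros: 100110101010100000. Divide by 100101 (XOR where the leading bit is 1):
  pos 0: 100110 XOR 100101 = 000011
  pos 4: 111010 XOR 100101 = 011111
  pos 5: 111111 XOR 100101 = 011010
  pos 6: 110100 XOR 100101 = 010001
  pos 7: 100011 XOR 100101 = 000110
  pos 10: 110000 XOR 100101 = 010101
  pos 11: 101010 XOR 100101 = 001111
Remainder (last 5 bits) = 11110. This is the CRC / FCS.

11110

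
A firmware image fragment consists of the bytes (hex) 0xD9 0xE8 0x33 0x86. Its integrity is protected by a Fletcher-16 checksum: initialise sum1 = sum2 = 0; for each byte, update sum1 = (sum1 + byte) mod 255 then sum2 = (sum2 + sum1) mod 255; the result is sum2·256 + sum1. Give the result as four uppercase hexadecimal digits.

0F7C

Running sums (mod 255):
  after byte 0 (0xD9): sum1=217, sum2=217
  after byte 1 (0xE8): sum1=194, sum2=156
  after byte 2 (0x33): sum1=245, sum2=146
  after byte 3 (0x86): sum1=124, sum2=15
Checksum = sum2·256 + sum1 = 15·256 + 124 = 3964 = 0x0F7C.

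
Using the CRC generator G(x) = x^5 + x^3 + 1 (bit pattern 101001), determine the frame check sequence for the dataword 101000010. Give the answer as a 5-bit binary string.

Append 5 zeros: 10100001000000. Divide by 101001 (XOR where the leading bit is 1):
  pos 0: 101000 XOR 101001 = 000001
  pos 5: 101000 XOR 101001 = 000001
Remainder (last 5 bits) = 01000. This is the CRC / FCS.

01000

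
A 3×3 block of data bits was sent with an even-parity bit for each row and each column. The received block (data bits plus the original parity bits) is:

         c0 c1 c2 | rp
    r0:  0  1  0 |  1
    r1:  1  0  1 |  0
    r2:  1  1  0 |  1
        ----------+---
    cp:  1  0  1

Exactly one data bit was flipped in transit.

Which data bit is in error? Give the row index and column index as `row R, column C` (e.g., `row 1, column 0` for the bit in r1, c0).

Recompute each row's even parity and compare to rp:
  r0: data parity 1, sent rp 1 → ok
  r1: data parity 0, sent rp 0 → ok
  r2: data parity 0, sent rp 1 → mismatch
Recompute each column's even parity and compare to cp:
  c0: data parity 0, sent cp 1 → mismatch
  c1: data parity 0, sent cp 0 → ok
  c2: data parity 1, sent cp 1 → ok
Exactly one row (r2) and one column (c0) fail → the flipped bit is at their intersection.

row 2, column 0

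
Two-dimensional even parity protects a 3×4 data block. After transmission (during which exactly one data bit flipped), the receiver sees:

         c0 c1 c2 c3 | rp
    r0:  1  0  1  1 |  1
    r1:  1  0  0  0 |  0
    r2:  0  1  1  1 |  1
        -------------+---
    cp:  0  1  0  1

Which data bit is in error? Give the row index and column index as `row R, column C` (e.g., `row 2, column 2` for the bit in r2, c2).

row 1, column 3

Recompute each row's even parity and compare to rp:
  r0: data parity 1, sent rp 1 → ok
  r1: data parity 1, sent rp 0 → mismatch
  r2: data parity 1, sent rp 1 → ok
Recompute each column's even parity and compare to cp:
  c0: data parity 0, sent cp 0 → ok
  c1: data parity 1, sent cp 1 → ok
  c2: data parity 0, sent cp 0 → ok
  c3: data parity 0, sent cp 1 → mismatch
Exactly one row (r1) and one column (c3) fail → the flipped bit is at their intersection.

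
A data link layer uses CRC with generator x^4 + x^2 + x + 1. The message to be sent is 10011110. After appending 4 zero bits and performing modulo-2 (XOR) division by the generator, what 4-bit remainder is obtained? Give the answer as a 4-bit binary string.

0001

Append 4 zeros: 100111100000. Divide by 10111 (XOR where the leading bit is 1):
  pos 0: 10011 XOR 10111 = 00100
  pos 2: 10011 XOR 10111 = 00100
  pos 4: 10000 XOR 10111 = 00111
  pos 6: 11100 XOR 10111 = 01011
  pos 7: 10110 XOR 10111 = 00001
Remainder (last 4 bits) = 0001. This is the CRC / FCS.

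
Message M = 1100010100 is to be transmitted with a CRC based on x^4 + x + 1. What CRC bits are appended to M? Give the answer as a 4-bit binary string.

Append 4 zeros: 11000101000000. Divide by 10011 (XOR where the leading bit is 1):
  pos 0: 11000 XOR 10011 = 01011
  pos 1: 10111 XOR 10011 = 00100
  pos 3: 10001 XOR 10011 = 00010
  pos 6: 10000 XOR 10011 = 00011
  pos 9: 11000 XOR 10011 = 01011
Remainder (last 4 bits) = 1011. This is the CRC / FCS.

1011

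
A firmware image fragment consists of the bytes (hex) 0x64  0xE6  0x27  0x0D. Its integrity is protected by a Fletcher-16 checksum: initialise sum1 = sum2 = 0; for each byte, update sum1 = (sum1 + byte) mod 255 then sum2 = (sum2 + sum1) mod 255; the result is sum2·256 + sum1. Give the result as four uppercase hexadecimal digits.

Running sums (mod 255):
  after byte 0 (0x64): sum1=100, sum2=100
  after byte 1 (0xE6): sum1=75, sum2=175
  after byte 2 (0x27): sum1=114, sum2=34
  after byte 3 (0x0D): sum1=127, sum2=161
Checksum = sum2·256 + sum1 = 161·256 + 127 = 41343 = 0xA17F.

A17F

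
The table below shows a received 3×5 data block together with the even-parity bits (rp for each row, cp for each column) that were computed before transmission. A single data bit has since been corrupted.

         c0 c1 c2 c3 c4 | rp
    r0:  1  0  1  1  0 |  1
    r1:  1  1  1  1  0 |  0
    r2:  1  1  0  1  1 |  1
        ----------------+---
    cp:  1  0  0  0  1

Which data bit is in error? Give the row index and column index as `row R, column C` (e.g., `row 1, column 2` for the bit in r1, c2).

row 2, column 3

Recompute each row's even parity and compare to rp:
  r0: data parity 1, sent rp 1 → ok
  r1: data parity 0, sent rp 0 → ok
  r2: data parity 0, sent rp 1 → mismatch
Recompute each column's even parity and compare to cp:
  c0: data parity 1, sent cp 1 → ok
  c1: data parity 0, sent cp 0 → ok
  c2: data parity 0, sent cp 0 → ok
  c3: data parity 1, sent cp 0 → mismatch
  c4: data parity 1, sent cp 1 → ok
Exactly one row (r2) and one column (c3) fail → the flipped bit is at their intersection.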